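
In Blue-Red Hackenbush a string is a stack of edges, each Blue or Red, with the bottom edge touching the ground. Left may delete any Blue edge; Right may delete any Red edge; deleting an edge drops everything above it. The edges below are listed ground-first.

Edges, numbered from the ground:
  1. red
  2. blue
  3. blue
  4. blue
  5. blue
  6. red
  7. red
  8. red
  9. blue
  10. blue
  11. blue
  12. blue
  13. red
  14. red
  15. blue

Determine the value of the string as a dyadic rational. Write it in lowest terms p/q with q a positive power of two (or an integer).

1 of 15 · r · max L −∞ · min R 0 → -1
2 of 15 · rb · max L -1 · min R 0 → -1/2
3 of 15 · rbb · max L -1/2 · min R 0 → -1/4
4 of 15 · rbbb · max L -1/4 · min R 0 → -1/8
5 of 15 · rbbbb · max L -1/8 · min R 0 → -1/16
6 of 15 · rbbbbr · max L -1/8 · min R -1/16 → -3/32
7 of 15 · rbbbbrr · max L -1/8 · min R -3/32 → -7/64
8 of 15 · rbbbbrrr · max L -1/8 · min R -7/64 → -15/128
9 of 15 · rbbbbrrrb · max L -15/128 · min R -7/64 → -29/256
10 of 15 · rbbbbrrrbb · max L -29/256 · min R -7/64 → -57/512
11 of 15 · rbbbbrrrbbb · max L -57/512 · min R -7/64 → -113/1024
12 of 15 · rbbbbrrrbbbb · max L -113/1024 · min R -7/64 → -225/2048
13 of 15 · rbbbbrrrbbbbr · max L -113/1024 · min R -225/2048 → -451/4096
14 of 15 · rbbbbrrrbbbbrr · max L -113/1024 · min R -451/4096 → -903/8192
15 of 15 · rbbbbrrrbbbbrrb · max L -903/8192 · min R -451/4096 → -1805/16384

-1805/16384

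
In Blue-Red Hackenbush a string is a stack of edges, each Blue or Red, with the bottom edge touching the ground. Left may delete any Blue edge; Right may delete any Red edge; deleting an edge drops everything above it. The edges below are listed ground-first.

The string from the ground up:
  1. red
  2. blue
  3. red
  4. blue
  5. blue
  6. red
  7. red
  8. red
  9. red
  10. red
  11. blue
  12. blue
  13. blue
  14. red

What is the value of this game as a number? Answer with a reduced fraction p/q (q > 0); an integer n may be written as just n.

g(r) = { (no moves) | 0 } = -1
g(rb) = { -1 | 0 } = -1/2
g(rbr) = { -1 | -1/2,0 } = -3/4
g(rbrb) = { -1,-3/4 | -1/2,0 } = -5/8
g(rbrbb) = { -1,-3/4,-5/8 | -1/2,0 } = -9/16
g(rbrbbr) = { -1,-3/4,-5/8 | -9/16,-1/2,0 } = -19/32
g(rbrbbrr) = { -1,-3/4,-5/8 | -19/32,-9/16,-1/2,0 } = -39/64
g(rbrbbrrr) = { -1,-3/4,-5/8 | -39/64,-19/32,-9/16,-1/2,0 } = -79/128
g(rbrbbrrrr) = { -1,-3/4,-5/8 | -79/128,-39/64,-19/32,-9/16,-1/2,0 } = -159/256
g(rbrbbrrrrr) = { -1,-3/4,-5/8 | -159/256,-79/128,-39/64,-19/32,-9/16,-1/2,0 } = -319/512
g(rbrbbrrrrrb) = { -1,-3/4,-5/8,-319/512 | -159/256,-79/128,-39/64,-19/32,-9/16,-1/2,0 } = -637/1024
g(rbrbbrrrrrbb) = { -1,-3/4,-5/8,-319/512,-637/1024 | -159/256,-79/128,-39/64,-19/32,-9/16,-1/2,0 } = -1273/2048
g(rbrbbrrrrrbbb) = { -1,-3/4,-5/8,-319/512,-637/1024,-1273/2048 | -159/256,-79/128,-39/64,-19/32,-9/16,-1/2,0 } = -2545/4096
g(rbrbbrrrrrbbbr) = { -1,-3/4,-5/8,-319/512,-637/1024,-1273/2048 | -2545/4096,-159/256,-79/128,-39/64,-19/32,-9/16,-1/2,0 } = -5091/8192

-5091/8192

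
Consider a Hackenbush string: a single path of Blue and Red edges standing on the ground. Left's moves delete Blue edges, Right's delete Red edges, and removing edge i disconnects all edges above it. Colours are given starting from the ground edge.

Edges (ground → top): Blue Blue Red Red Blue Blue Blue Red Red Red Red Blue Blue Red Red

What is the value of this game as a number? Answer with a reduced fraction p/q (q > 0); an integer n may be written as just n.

11801/8192

edge 1 of 15 (Blue): { 0 | none } so 1
edge 2 of 15 (Blue): { 0, 1 | none } so 2
edge 3 of 15 (Red): { 0, 1 | 2 } so 3/2
edge 4 of 15 (Red): { 0, 1 | 3/2, 2 } so 5/4
edge 5 of 15 (Blue): { 0, 1, 5/4 | 3/2, 2 } so 11/8
edge 6 of 15 (Blue): { 0, 1, 5/4, 11/8 | 3/2, 2 } so 23/16
edge 7 of 15 (Blue): { 0, 1, 5/4, 11/8, 23/16 | 3/2, 2 } so 47/32
edge 8 of 15 (Red): { 0, 1, 5/4, 11/8, 23/16 | 47/32, 3/2, 2 } so 93/64
edge 9 of 15 (Red): { 0, 1, 5/4, 11/8, 23/16 | 93/64, 47/32, 3/2, 2 } so 185/128
edge 10 of 15 (Red): { 0, 1, 5/4, 11/8, 23/16 | 185/128, 93/64, 47/32, 3/2, 2 } so 369/256
edge 11 of 15 (Red): { 0, 1, 5/4, 11/8, 23/16 | 369/256, 185/128, 93/64, 47/32, 3/2, 2 } so 737/512
edge 12 of 15 (Blue): { 0, 1, 5/4, 11/8, 23/16, 737/512 | 369/256, 185/128, 93/64, 47/32, 3/2, 2 } so 1475/1024
edge 13 of 15 (Blue): { 0, 1, 5/4, 11/8, 23/16, 737/512, 1475/1024 | 369/256, 185/128, 93/64, 47/32, 3/2, 2 } so 2951/2048
edge 14 of 15 (Red): { 0, 1, 5/4, 11/8, 23/16, 737/512, 1475/1024 | 2951/2048, 369/256, 185/128, 93/64, 47/32, 3/2, 2 } so 5901/4096
edge 15 of 15 (Red): { 0, 1, 5/4, 11/8, 23/16, 737/512, 1475/1024 | 5901/4096, 2951/2048, 369/256, 185/128, 93/64, 47/32, 3/2, 2 } so 11801/8192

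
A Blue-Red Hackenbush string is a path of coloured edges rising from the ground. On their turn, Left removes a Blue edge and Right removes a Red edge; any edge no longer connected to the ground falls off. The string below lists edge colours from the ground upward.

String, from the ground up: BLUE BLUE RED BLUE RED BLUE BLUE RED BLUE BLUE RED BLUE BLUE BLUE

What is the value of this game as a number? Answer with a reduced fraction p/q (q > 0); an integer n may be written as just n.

Build value(s[:k]) for k = 1..14, string s = BLUE BLUE RED BLUE RED BLUE BLUE RED BLUE BLUE RED BLUE BLUE BLUE.
edge 1 of 14 (BLUE): { 0 | — } => 1
edge 2 of 14 (BLUE): { 0, 1 | — } => 2
edge 3 of 14 (RED): { 0, 1 | 2 } => 3/2
edge 4 of 14 (BLUE): { 0, 1, 3/2 | 2 } => 7/4
edge 5 of 14 (RED): { 0, 1, 3/2 | 7/4, 2 } => 13/8
edge 6 of 14 (BLUE): { 0, 1, 3/2, 13/8 | 7/4, 2 } => 27/16
edge 7 of 14 (BLUE): { 0, 1, 3/2, 13/8, 27/16 | 7/4, 2 } => 55/32
edge 8 of 14 (RED): { 0, 1, 3/2, 13/8, 27/16 | 55/32, 7/4, 2 } => 109/64
edge 9 of 14 (BLUE): { 0, 1, 3/2, 13/8, 27/16, 109/64 | 55/32, 7/4, 2 } => 219/128
edge 10 of 14 (BLUE): { 0, 1, 3/2, 13/8, 27/16, 109/64, 219/128 | 55/32, 7/4, 2 } => 439/256
edge 11 of 14 (RED): { 0, 1, 3/2, 13/8, 27/16, 109/64, 219/128 | 439/256, 55/32, 7/4, 2 } => 877/512
edge 12 of 14 (BLUE): { 0, 1, 3/2, 13/8, 27/16, 109/64, 219/128, 877/512 | 439/256, 55/32, 7/4, 2 } => 1755/1024
edge 13 of 14 (BLUE): { 0, 1, 3/2, 13/8, 27/16, 109/64, 219/128, 877/512, 1755/1024 | 439/256, 55/32, 7/4, 2 } => 3511/2048
edge 14 of 14 (BLUE): { 0, 1, 3/2, 13/8, 27/16, 109/64, 219/128, 877/512, 1755/1024, 3511/2048 | 439/256, 55/32, 7/4, 2 } => 7023/4096

7023/4096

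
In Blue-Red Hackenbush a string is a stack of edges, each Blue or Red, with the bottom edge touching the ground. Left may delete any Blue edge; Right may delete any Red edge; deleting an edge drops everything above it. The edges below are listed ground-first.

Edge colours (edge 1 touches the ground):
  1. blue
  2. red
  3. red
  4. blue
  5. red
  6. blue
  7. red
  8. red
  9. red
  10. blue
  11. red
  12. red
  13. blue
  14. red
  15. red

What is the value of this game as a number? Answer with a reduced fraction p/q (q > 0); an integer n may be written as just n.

G_1 [b]  L=[0]  R=[]  = 1
G_2 [br]  L=[0]  R=[1]  = 1/2
G_3 [brr]  L=[0]  R=[1/2, 1]  = 1/4
G_4 [brrb]  L=[0, 1/4]  R=[1/2, 1]  = 3/8
G_5 [brrbr]  L=[0, 1/4]  R=[3/8, 1/2, 1]  = 5/16
G_6 [brrbrb]  L=[0, 1/4, 5/16]  R=[3/8, 1/2, 1]  = 11/32
G_7 [brrbrbr]  L=[0, 1/4, 5/16]  R=[11/32, 3/8, 1/2, 1]  = 21/64
G_8 [brrbrbrr]  L=[0, 1/4, 5/16]  R=[21/64, 11/32, 3/8, 1/2, 1]  = 41/128
G_9 [brrbrbrrr]  L=[0, 1/4, 5/16]  R=[41/128, 21/64, 11/32, 3/8, 1/2, 1]  = 81/256
G_10 [brrbrbrrrb]  L=[0, 1/4, 5/16, 81/256]  R=[41/128, 21/64, 11/32, 3/8, 1/2, 1]  = 163/512
G_11 [brrbrbrrrbr]  L=[0, 1/4, 5/16, 81/256]  R=[163/512, 41/128, 21/64, 11/32, 3/8, 1/2, 1]  = 325/1024
G_12 [brrbrbrrrbrr]  L=[0, 1/4, 5/16, 81/256]  R=[325/1024, 163/512, 41/128, 21/64, 11/32, 3/8, 1/2, 1]  = 649/2048
G_13 [brrbrbrrrbrrb]  L=[0, 1/4, 5/16, 81/256, 649/2048]  R=[325/1024, 163/512, 41/128, 21/64, 11/32, 3/8, 1/2, 1]  = 1299/4096
G_14 [brrbrbrrrbrrbr]  L=[0, 1/4, 5/16, 81/256, 649/2048]  R=[1299/4096, 325/1024, 163/512, 41/128, 21/64, 11/32, 3/8, 1/2, 1]  = 2597/8192
G_15 [brrbrbrrrbrrbrr]  L=[0, 1/4, 5/16, 81/256, 649/2048]  R=[2597/8192, 1299/4096, 325/1024, 163/512, 41/128, 21/64, 11/32, 3/8, 1/2, 1]  = 5193/16384

5193/16384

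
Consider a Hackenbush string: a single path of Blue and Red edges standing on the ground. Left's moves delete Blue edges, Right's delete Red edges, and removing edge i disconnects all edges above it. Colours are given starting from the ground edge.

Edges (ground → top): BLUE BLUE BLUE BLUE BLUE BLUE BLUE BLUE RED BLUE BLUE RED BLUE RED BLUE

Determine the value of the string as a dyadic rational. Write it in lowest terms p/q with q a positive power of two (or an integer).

1003/128

Recurse on prefixes of the 15-edge string BLUE BLUE BLUE BLUE BLUE BLUE BLUE BLUE RED BLUE BLUE RED BLUE RED BLUE:
step 1: add BLUE to get B; options L={ 0 } R={ · } gives 1
step 2: add BLUE to get BB; options L={ 0,1 } R={ · } gives 2
step 3: add BLUE to get BBB; options L={ 0,1,2 } R={ · } gives 3
step 4: add BLUE to get BBBB; options L={ 0,1,2,3 } R={ · } gives 4
step 5: add BLUE to get BBBBB; options L={ 0,1,2,3,4 } R={ · } gives 5
step 6: add BLUE to get BBBBBB; options L={ 0,1,2,3,4,5 } R={ · } gives 6
step 7: add BLUE to get BBBBBBB; options L={ 0,1,2,3,4,5,6 } R={ · } gives 7
step 8: add BLUE to get BBBBBBBB; options L={ 0,1,2,3,4,5,6,7 } R={ · } gives 8
step 9: add RED to get BBBBBBBBR; options L={ 0,1,2,3,4,5,6,7 } R={ 8 } gives 15/2
step 10: add BLUE to get BBBBBBBBRB; options L={ 0,1,2,3,4,5,6,7,15/2 } R={ 8 } gives 31/4
step 11: add BLUE to get BBBBBBBBRBB; options L={ 0,1,2,3,4,5,6,7,15/2,31/4 } R={ 8 } gives 63/8
step 12: add RED to get BBBBBBBBRBBR; options L={ 0,1,2,3,4,5,6,7,15/2,31/4 } R={ 63/8,8 } gives 125/16
step 13: add BLUE to get BBBBBBBBRBBRB; options L={ 0,1,2,3,4,5,6,7,15/2,31/4,125/16 } R={ 63/8,8 } gives 251/32
step 14: add RED to get BBBBBBBBRBBRBR; options L={ 0,1,2,3,4,5,6,7,15/2,31/4,125/16 } R={ 251/32,63/8,8 } gives 501/64
step 15: add BLUE to get BBBBBBBBRBBRBRB; options L={ 0,1,2,3,4,5,6,7,15/2,31/4,125/16,501/64 } R={ 251/32,63/8,8 } gives 1003/128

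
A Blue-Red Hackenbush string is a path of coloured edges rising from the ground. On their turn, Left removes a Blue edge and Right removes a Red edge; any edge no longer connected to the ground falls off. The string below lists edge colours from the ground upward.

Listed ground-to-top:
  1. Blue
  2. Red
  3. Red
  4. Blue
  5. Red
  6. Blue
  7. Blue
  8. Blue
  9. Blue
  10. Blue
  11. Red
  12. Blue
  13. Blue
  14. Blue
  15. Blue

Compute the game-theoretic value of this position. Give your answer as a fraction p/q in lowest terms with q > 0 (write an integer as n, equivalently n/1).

6111/16384

val_1 [B]  L=[0]  R=[·]  gives 1
val_2 [BR]  L=[0]  R=[1]  gives 1/2
val_3 [BRR]  L=[0]  R=[1/2; 1]  gives 1/4
val_4 [BRRB]  L=[0; 1/4]  R=[1/2; 1]  gives 3/8
val_5 [BRRBR]  L=[0; 1/4]  R=[3/8; 1/2; 1]  gives 5/16
val_6 [BRRBRB]  L=[0; 1/4; 5/16]  R=[3/8; 1/2; 1]  gives 11/32
val_7 [BRRBRBB]  L=[0; 1/4; 5/16; 11/32]  R=[3/8; 1/2; 1]  gives 23/64
val_8 [BRRBRBBB]  L=[0; 1/4; 5/16; 11/32; 23/64]  R=[3/8; 1/2; 1]  gives 47/128
val_9 [BRRBRBBBB]  L=[0; 1/4; 5/16; 11/32; 23/64; 47/128]  R=[3/8; 1/2; 1]  gives 95/256
val_10 [BRRBRBBBBB]  L=[0; 1/4; 5/16; 11/32; 23/64; 47/128; 95/256]  R=[3/8; 1/2; 1]  gives 191/512
val_11 [BRRBRBBBBBR]  L=[0; 1/4; 5/16; 11/32; 23/64; 47/128; 95/256]  R=[191/512; 3/8; 1/2; 1]  gives 381/1024
val_12 [BRRBRBBBBBRB]  L=[0; 1/4; 5/16; 11/32; 23/64; 47/128; 95/256; 381/1024]  R=[191/512; 3/8; 1/2; 1]  gives 763/2048
val_13 [BRRBRBBBBBRBB]  L=[0; 1/4; 5/16; 11/32; 23/64; 47/128; 95/256; 381/1024; 763/2048]  R=[191/512; 3/8; 1/2; 1]  gives 1527/4096
val_14 [BRRBRBBBBBRBBB]  L=[0; 1/4; 5/16; 11/32; 23/64; 47/128; 95/256; 381/1024; 763/2048; 1527/4096]  R=[191/512; 3/8; 1/2; 1]  gives 3055/8192
val_15 [BRRBRBBBBBRBBBB]  L=[0; 1/4; 5/16; 11/32; 23/64; 47/128; 95/256; 381/1024; 763/2048; 1527/4096; 3055/8192]  R=[191/512; 3/8; 1/2; 1]  gives 6111/16384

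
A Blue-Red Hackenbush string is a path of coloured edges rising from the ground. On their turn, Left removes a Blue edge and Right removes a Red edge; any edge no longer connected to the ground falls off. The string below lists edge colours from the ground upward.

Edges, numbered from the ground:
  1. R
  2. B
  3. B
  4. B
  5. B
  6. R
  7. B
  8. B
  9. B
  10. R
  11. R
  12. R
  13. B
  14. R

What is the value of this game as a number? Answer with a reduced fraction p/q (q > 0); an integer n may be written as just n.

Build val(s[:k]) for k = 1..14, string s = R B B B B R B B B R R R B R.
val_1 [R]  L=[(no moves)]  R=[0]  -> -1
val_2 [RB]  L=[-1]  R=[0]  -> -1/2
val_3 [RBB]  L=[-1 -1/2]  R=[0]  -> -1/4
val_4 [RBBB]  L=[-1 -1/2 -1/4]  R=[0]  -> -1/8
val_5 [RBBBB]  L=[-1 -1/2 -1/4 -1/8]  R=[0]  -> -1/16
val_6 [RBBBBR]  L=[-1 -1/2 -1/4 -1/8]  R=[-1/16 0]  -> -3/32
val_7 [RBBBBRB]  L=[-1 -1/2 -1/4 -1/8 -3/32]  R=[-1/16 0]  -> -5/64
val_8 [RBBBBRBB]  L=[-1 -1/2 -1/4 -1/8 -3/32 -5/64]  R=[-1/16 0]  -> -9/128
val_9 [RBBBBRBBB]  L=[-1 -1/2 -1/4 -1/8 -3/32 -5/64 -9/128]  R=[-1/16 0]  -> -17/256
val_10 [RBBBBRBBBR]  L=[-1 -1/2 -1/4 -1/8 -3/32 -5/64 -9/128]  R=[-17/256 -1/16 0]  -> -35/512
val_11 [RBBBBRBBBRR]  L=[-1 -1/2 -1/4 -1/8 -3/32 -5/64 -9/128]  R=[-35/512 -17/256 -1/16 0]  -> -71/1024
val_12 [RBBBBRBBBRRR]  L=[-1 -1/2 -1/4 -1/8 -3/32 -5/64 -9/128]  R=[-71/1024 -35/512 -17/256 -1/16 0]  -> -143/2048
val_13 [RBBBBRBBBRRRB]  L=[-1 -1/2 -1/4 -1/8 -3/32 -5/64 -9/128 -143/2048]  R=[-71/1024 -35/512 -17/256 -1/16 0]  -> -285/4096
val_14 [RBBBBRBBBRRRBR]  L=[-1 -1/2 -1/4 -1/8 -3/32 -5/64 -9/128 -143/2048]  R=[-285/4096 -71/1024 -35/512 -17/256 -1/16 0]  -> -571/8192

-571/8192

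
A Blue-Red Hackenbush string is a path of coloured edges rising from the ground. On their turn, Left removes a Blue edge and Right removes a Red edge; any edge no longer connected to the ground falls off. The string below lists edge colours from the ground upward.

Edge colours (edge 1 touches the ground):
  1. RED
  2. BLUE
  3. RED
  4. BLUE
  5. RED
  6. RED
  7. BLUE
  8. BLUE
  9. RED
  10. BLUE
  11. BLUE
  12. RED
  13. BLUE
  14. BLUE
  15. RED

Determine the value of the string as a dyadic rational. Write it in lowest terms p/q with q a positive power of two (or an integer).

-11411/16384

edge 1 of 15 (RED): { · | 0 } → -1
edge 2 of 15 (BLUE): { -1 | 0 } → -1/2
edge 3 of 15 (RED): { -1 | -1/2, 0 } → -3/4
edge 4 of 15 (BLUE): { -1, -3/4 | -1/2, 0 } → -5/8
edge 5 of 15 (RED): { -1, -3/4 | -5/8, -1/2, 0 } → -11/16
edge 6 of 15 (RED): { -1, -3/4 | -11/16, -5/8, -1/2, 0 } → -23/32
edge 7 of 15 (BLUE): { -1, -3/4, -23/32 | -11/16, -5/8, -1/2, 0 } → -45/64
edge 8 of 15 (BLUE): { -1, -3/4, -23/32, -45/64 | -11/16, -5/8, -1/2, 0 } → -89/128
edge 9 of 15 (RED): { -1, -3/4, -23/32, -45/64 | -89/128, -11/16, -5/8, -1/2, 0 } → -179/256
edge 10 of 15 (BLUE): { -1, -3/4, -23/32, -45/64, -179/256 | -89/128, -11/16, -5/8, -1/2, 0 } → -357/512
edge 11 of 15 (BLUE): { -1, -3/4, -23/32, -45/64, -179/256, -357/512 | -89/128, -11/16, -5/8, -1/2, 0 } → -713/1024
edge 12 of 15 (RED): { -1, -3/4, -23/32, -45/64, -179/256, -357/512 | -713/1024, -89/128, -11/16, -5/8, -1/2, 0 } → -1427/2048
edge 13 of 15 (BLUE): { -1, -3/4, -23/32, -45/64, -179/256, -357/512, -1427/2048 | -713/1024, -89/128, -11/16, -5/8, -1/2, 0 } → -2853/4096
edge 14 of 15 (BLUE): { -1, -3/4, -23/32, -45/64, -179/256, -357/512, -1427/2048, -2853/4096 | -713/1024, -89/128, -11/16, -5/8, -1/2, 0 } → -5705/8192
edge 15 of 15 (RED): { -1, -3/4, -23/32, -45/64, -179/256, -357/512, -1427/2048, -2853/4096 | -5705/8192, -713/1024, -89/128, -11/16, -5/8, -1/2, 0 } → -11411/16384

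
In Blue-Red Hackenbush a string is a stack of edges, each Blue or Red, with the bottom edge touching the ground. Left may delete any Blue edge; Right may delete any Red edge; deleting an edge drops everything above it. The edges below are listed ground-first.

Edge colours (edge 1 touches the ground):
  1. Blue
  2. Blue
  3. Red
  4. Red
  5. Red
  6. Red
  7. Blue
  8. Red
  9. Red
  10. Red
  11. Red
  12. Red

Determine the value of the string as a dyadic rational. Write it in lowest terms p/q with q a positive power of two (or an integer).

1089/1024

Recurse on prefixes of the 12-edge string Blue Blue Red Red Red Red Blue Red Red Red Red Red:
step 1: add Blue to get B; options L={ 0 } R={ · } -> 1
step 2: add Blue to get BB; options L={ 0; 1 } R={ · } -> 2
step 3: add Red to get BBR; options L={ 0; 1 } R={ 2 } -> 3/2
step 4: add Red to get BBRR; options L={ 0; 1 } R={ 3/2; 2 } -> 5/4
step 5: add Red to get BBRRR; options L={ 0; 1 } R={ 5/4; 3/2; 2 } -> 9/8
step 6: add Red to get BBRRRR; options L={ 0; 1 } R={ 9/8; 5/4; 3/2; 2 } -> 17/16
step 7: add Blue to get BBRRRRB; options L={ 0; 1; 17/16 } R={ 9/8; 5/4; 3/2; 2 } -> 35/32
step 8: add Red to get BBRRRRBR; options L={ 0; 1; 17/16 } R={ 35/32; 9/8; 5/4; 3/2; 2 } -> 69/64
step 9: add Red to get BBRRRRBRR; options L={ 0; 1; 17/16 } R={ 69/64; 35/32; 9/8; 5/4; 3/2; 2 } -> 137/128
step 10: add Red to get BBRRRRBRRR; options L={ 0; 1; 17/16 } R={ 137/128; 69/64; 35/32; 9/8; 5/4; 3/2; 2 } -> 273/256
step 11: add Red to get BBRRRRBRRRR; options L={ 0; 1; 17/16 } R={ 273/256; 137/128; 69/64; 35/32; 9/8; 5/4; 3/2; 2 } -> 545/512
step 12: add Red to get BBRRRRBRRRRR; options L={ 0; 1; 17/16 } R={ 545/512; 273/256; 137/128; 69/64; 35/32; 9/8; 5/4; 3/2; 2 } -> 1089/1024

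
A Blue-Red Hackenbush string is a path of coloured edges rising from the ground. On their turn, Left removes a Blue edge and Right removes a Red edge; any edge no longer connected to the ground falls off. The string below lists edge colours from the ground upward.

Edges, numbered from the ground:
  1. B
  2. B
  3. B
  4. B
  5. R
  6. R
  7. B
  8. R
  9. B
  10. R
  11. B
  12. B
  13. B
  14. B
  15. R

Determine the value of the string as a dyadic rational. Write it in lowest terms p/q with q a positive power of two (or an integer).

B: Left { 0 }, Right { · } => simplest 1
BB: Left { 0, 1 }, Right { · } => simplest 2
BBB: Left { 0, 1, 2 }, Right { · } => simplest 3
BBBB: Left { 0, 1, 2, 3 }, Right { · } => simplest 4
BBBBR: Left { 0, 1, 2, 3 }, Right { 4 } => simplest 7/2
BBBBRR: Left { 0, 1, 2, 3 }, Right { 7/2, 4 } => simplest 13/4
BBBBRRB: Left { 0, 1, 2, 3, 13/4 }, Right { 7/2, 4 } => simplest 27/8
BBBBRRBR: Left { 0, 1, 2, 3, 13/4 }, Right { 27/8, 7/2, 4 } => simplest 53/16
BBBBRRBRB: Left { 0, 1, 2, 3, 13/4, 53/16 }, Right { 27/8, 7/2, 4 } => simplest 107/32
BBBBRRBRBR: Left { 0, 1, 2, 3, 13/4, 53/16 }, Right { 107/32, 27/8, 7/2, 4 } => simplest 213/64
BBBBRRBRBRB: Left { 0, 1, 2, 3, 13/4, 53/16, 213/64 }, Right { 107/32, 27/8, 7/2, 4 } => simplest 427/128
BBBBRRBRBRBB: Left { 0, 1, 2, 3, 13/4, 53/16, 213/64, 427/128 }, Right { 107/32, 27/8, 7/2, 4 } => simplest 855/256
BBBBRRBRBRBBB: Left { 0, 1, 2, 3, 13/4, 53/16, 213/64, 427/128, 855/256 }, Right { 107/32, 27/8, 7/2, 4 } => simplest 1711/512
BBBBRRBRBRBBBB: Left { 0, 1, 2, 3, 13/4, 53/16, 213/64, 427/128, 855/256, 1711/512 }, Right { 107/32, 27/8, 7/2, 4 } => simplest 3423/1024
BBBBRRBRBRBBBBR: Left { 0, 1, 2, 3, 13/4, 53/16, 213/64, 427/128, 855/256, 1711/512 }, Right { 3423/1024, 107/32, 27/8, 7/2, 4 } => simplest 6845/2048

6845/2048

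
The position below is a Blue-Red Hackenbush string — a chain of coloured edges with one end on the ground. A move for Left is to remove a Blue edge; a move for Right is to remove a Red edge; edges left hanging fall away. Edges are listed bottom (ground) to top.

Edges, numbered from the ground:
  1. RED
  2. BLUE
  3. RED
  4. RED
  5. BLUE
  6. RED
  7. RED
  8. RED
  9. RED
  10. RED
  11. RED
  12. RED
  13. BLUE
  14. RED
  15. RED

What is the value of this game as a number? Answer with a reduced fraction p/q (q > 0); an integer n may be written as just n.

Prefix values for RED BLUE RED RED BLUE RED RED RED RED RED RED RED BLUE RED RED via {L|R} + simplicity:
1 of 15 · R · max L −∞ · min R 0 => -1
2 of 15 · RB · max L -1 · min R 0 => -1/2
3 of 15 · RBR · max L -1 · min R -1/2 => -3/4
4 of 15 · RBRR · max L -1 · min R -3/4 => -7/8
5 of 15 · RBRRB · max L -7/8 · min R -3/4 => -13/16
6 of 15 · RBRRBR · max L -7/8 · min R -13/16 => -27/32
7 of 15 · RBRRBRR · max L -7/8 · min R -27/32 => -55/64
8 of 15 · RBRRBRRR · max L -7/8 · min R -55/64 => -111/128
9 of 15 · RBRRBRRRR · max L -7/8 · min R -111/128 => -223/256
10 of 15 · RBRRBRRRRR · max L -7/8 · min R -223/256 => -447/512
11 of 15 · RBRRBRRRRRR · max L -7/8 · min R -447/512 => -895/1024
12 of 15 · RBRRBRRRRRRR · max L -7/8 · min R -895/1024 => -1791/2048
13 of 15 · RBRRBRRRRRRRB · max L -1791/2048 · min R -895/1024 => -3581/4096
14 of 15 · RBRRBRRRRRRRBR · max L -1791/2048 · min R -3581/4096 => -7163/8192
15 of 15 · RBRRBRRRRRRRBRR · max L -1791/2048 · min R -7163/8192 => -14327/16384

-14327/16384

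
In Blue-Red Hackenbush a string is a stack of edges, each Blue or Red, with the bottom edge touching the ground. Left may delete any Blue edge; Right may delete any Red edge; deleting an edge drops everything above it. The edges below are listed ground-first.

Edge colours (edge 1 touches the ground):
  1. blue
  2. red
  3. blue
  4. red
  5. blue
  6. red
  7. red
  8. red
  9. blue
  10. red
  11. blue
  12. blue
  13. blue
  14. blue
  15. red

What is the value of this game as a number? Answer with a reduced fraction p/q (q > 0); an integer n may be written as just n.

b: Left { 0 }, Right { (no moves) } => simplest 1
br: Left { 0 }, Right { 1 } => simplest 1/2
brb: Left { 0 1/2 }, Right { 1 } => simplest 3/4
brbr: Left { 0 1/2 }, Right { 3/4 1 } => simplest 5/8
brbrb: Left { 0 1/2 5/8 }, Right { 3/4 1 } => simplest 11/16
brbrbr: Left { 0 1/2 5/8 }, Right { 11/16 3/4 1 } => simplest 21/32
brbrbrr: Left { 0 1/2 5/8 }, Right { 21/32 11/16 3/4 1 } => simplest 41/64
brbrbrrr: Left { 0 1/2 5/8 }, Right { 41/64 21/32 11/16 3/4 1 } => simplest 81/128
brbrbrrrb: Left { 0 1/2 5/8 81/128 }, Right { 41/64 21/32 11/16 3/4 1 } => simplest 163/256
brbrbrrrbr: Left { 0 1/2 5/8 81/128 }, Right { 163/256 41/64 21/32 11/16 3/4 1 } => simplest 325/512
brbrbrrrbrb: Left { 0 1/2 5/8 81/128 325/512 }, Right { 163/256 41/64 21/32 11/16 3/4 1 } => simplest 651/1024
brbrbrrrbrbb: Left { 0 1/2 5/8 81/128 325/512 651/1024 }, Right { 163/256 41/64 21/32 11/16 3/4 1 } => simplest 1303/2048
brbrbrrrbrbbb: Left { 0 1/2 5/8 81/128 325/512 651/1024 1303/2048 }, Right { 163/256 41/64 21/32 11/16 3/4 1 } => simplest 2607/4096
brbrbrrrbrbbbb: Left { 0 1/2 5/8 81/128 325/512 651/1024 1303/2048 2607/4096 }, Right { 163/256 41/64 21/32 11/16 3/4 1 } => simplest 5215/8192
brbrbrrrbrbbbbr: Left { 0 1/2 5/8 81/128 325/512 651/1024 1303/2048 2607/4096 }, Right { 5215/8192 163/256 41/64 21/32 11/16 3/4 1 } => simplest 10429/16384

10429/16384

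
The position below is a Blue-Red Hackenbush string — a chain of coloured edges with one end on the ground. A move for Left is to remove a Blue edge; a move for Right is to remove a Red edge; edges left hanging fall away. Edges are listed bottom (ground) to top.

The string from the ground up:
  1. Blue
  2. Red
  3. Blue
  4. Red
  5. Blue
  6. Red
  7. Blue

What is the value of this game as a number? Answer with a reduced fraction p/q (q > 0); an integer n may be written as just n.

43/64

Recurse on prefixes of the 7-edge string Blue Red Blue Red Blue Red Blue:
edge 1 of 7 (Blue): { 0 | (no moves) } -> 1
edge 2 of 7 (Red): { 0 | 1 } -> 1/2
edge 3 of 7 (Blue): { 0; 1/2 | 1 } -> 3/4
edge 4 of 7 (Red): { 0; 1/2 | 3/4; 1 } -> 5/8
edge 5 of 7 (Blue): { 0; 1/2; 5/8 | 3/4; 1 } -> 11/16
edge 6 of 7 (Red): { 0; 1/2; 5/8 | 11/16; 3/4; 1 } -> 21/32
edge 7 of 7 (Blue): { 0; 1/2; 5/8; 21/32 | 11/16; 3/4; 1 } -> 43/64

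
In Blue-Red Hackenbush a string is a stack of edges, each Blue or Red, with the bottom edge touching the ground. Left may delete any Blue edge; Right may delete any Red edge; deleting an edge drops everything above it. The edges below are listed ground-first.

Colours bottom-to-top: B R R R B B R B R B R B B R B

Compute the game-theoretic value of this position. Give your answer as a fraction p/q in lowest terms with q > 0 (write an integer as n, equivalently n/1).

3419/16384

1 of 15 · B · max L 0 · min R +∞ -> 1
2 of 15 · BR · max L 0 · min R 1 -> 1/2
3 of 15 · BRR · max L 0 · min R 1/2 -> 1/4
4 of 15 · BRRR · max L 0 · min R 1/4 -> 1/8
5 of 15 · BRRRB · max L 1/8 · min R 1/4 -> 3/16
6 of 15 · BRRRBB · max L 3/16 · min R 1/4 -> 7/32
7 of 15 · BRRRBBR · max L 3/16 · min R 7/32 -> 13/64
8 of 15 · BRRRBBRB · max L 13/64 · min R 7/32 -> 27/128
9 of 15 · BRRRBBRBR · max L 13/64 · min R 27/128 -> 53/256
10 of 15 · BRRRBBRBRB · max L 53/256 · min R 27/128 -> 107/512
11 of 15 · BRRRBBRBRBR · max L 53/256 · min R 107/512 -> 213/1024
12 of 15 · BRRRBBRBRBRB · max L 213/1024 · min R 107/512 -> 427/2048
13 of 15 · BRRRBBRBRBRBB · max L 427/2048 · min R 107/512 -> 855/4096
14 of 15 · BRRRBBRBRBRBBR · max L 427/2048 · min R 855/4096 -> 1709/8192
15 of 15 · BRRRBBRBRBRBBRB · max L 1709/8192 · min R 855/4096 -> 3419/16384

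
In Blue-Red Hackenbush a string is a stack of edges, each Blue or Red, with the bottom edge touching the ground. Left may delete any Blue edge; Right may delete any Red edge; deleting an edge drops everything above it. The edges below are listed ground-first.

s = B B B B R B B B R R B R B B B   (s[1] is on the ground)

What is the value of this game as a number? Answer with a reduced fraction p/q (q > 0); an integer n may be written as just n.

Prefix values for B B B B R B B B R R B R B B B via {L|R} + simplicity:
value(B) = { 0 | none } — 1
value(BB) = { 0 1 | none } — 2
value(BBB) = { 0 1 2 | none } — 3
value(BBBB) = { 0 1 2 3 | none } — 4
value(BBBBR) = { 0 1 2 3 | 4 } — 7/2
value(BBBBRB) = { 0 1 2 3 7/2 | 4 } — 15/4
value(BBBBRBB) = { 0 1 2 3 7/2 15/4 | 4 } — 31/8
value(BBBBRBBB) = { 0 1 2 3 7/2 15/4 31/8 | 4 } — 63/16
value(BBBBRBBBR) = { 0 1 2 3 7/2 15/4 31/8 | 63/16 4 } — 125/32
value(BBBBRBBBRR) = { 0 1 2 3 7/2 15/4 31/8 | 125/32 63/16 4 } — 249/64
value(BBBBRBBBRRB) = { 0 1 2 3 7/2 15/4 31/8 249/64 | 125/32 63/16 4 } — 499/128
value(BBBBRBBBRRBR) = { 0 1 2 3 7/2 15/4 31/8 249/64 | 499/128 125/32 63/16 4 } — 997/256
value(BBBBRBBBRRBRB) = { 0 1 2 3 7/2 15/4 31/8 249/64 997/256 | 499/128 125/32 63/16 4 } — 1995/512
value(BBBBRBBBRRBRBB) = { 0 1 2 3 7/2 15/4 31/8 249/64 997/256 1995/512 | 499/128 125/32 63/16 4 } — 3991/1024
value(BBBBRBBBRRBRBBB) = { 0 1 2 3 7/2 15/4 31/8 249/64 997/256 1995/512 3991/1024 | 499/128 125/32 63/16 4 } — 7983/2048

7983/2048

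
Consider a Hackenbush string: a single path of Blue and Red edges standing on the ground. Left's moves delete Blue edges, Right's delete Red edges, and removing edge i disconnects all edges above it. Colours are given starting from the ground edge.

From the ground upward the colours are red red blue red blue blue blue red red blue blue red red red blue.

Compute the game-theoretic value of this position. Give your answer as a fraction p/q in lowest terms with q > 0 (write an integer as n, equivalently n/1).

-12701/8192

Recurse on prefixes of the 15-edge string red red blue red blue blue blue red red blue blue red red red blue:
G(r) = { — | 0 } — -1
G(rr) = { — | -1 0 } — -2
G(rrb) = { -2 | -1 0 } — -3/2
G(rrbr) = { -2 | -3/2 -1 0 } — -7/4
G(rrbrb) = { -2 -7/4 | -3/2 -1 0 } — -13/8
G(rrbrbb) = { -2 -7/4 -13/8 | -3/2 -1 0 } — -25/16
G(rrbrbbb) = { -2 -7/4 -13/8 -25/16 | -3/2 -1 0 } — -49/32
G(rrbrbbbr) = { -2 -7/4 -13/8 -25/16 | -49/32 -3/2 -1 0 } — -99/64
G(rrbrbbbrr) = { -2 -7/4 -13/8 -25/16 | -99/64 -49/32 -3/2 -1 0 } — -199/128
G(rrbrbbbrrb) = { -2 -7/4 -13/8 -25/16 -199/128 | -99/64 -49/32 -3/2 -1 0 } — -397/256
G(rrbrbbbrrbb) = { -2 -7/4 -13/8 -25/16 -199/128 -397/256 | -99/64 -49/32 -3/2 -1 0 } — -793/512
G(rrbrbbbrrbbr) = { -2 -7/4 -13/8 -25/16 -199/128 -397/256 | -793/512 -99/64 -49/32 -3/2 -1 0 } — -1587/1024
G(rrbrbbbrrbbrr) = { -2 -7/4 -13/8 -25/16 -199/128 -397/256 | -1587/1024 -793/512 -99/64 -49/32 -3/2 -1 0 } — -3175/2048
G(rrbrbbbrrbbrrr) = { -2 -7/4 -13/8 -25/16 -199/128 -397/256 | -3175/2048 -1587/1024 -793/512 -99/64 -49/32 -3/2 -1 0 } — -6351/4096
G(rrbrbbbrrbbrrrb) = { -2 -7/4 -13/8 -25/16 -199/128 -397/256 -6351/4096 | -3175/2048 -1587/1024 -793/512 -99/64 -49/32 -3/2 -1 0 } — -12701/8192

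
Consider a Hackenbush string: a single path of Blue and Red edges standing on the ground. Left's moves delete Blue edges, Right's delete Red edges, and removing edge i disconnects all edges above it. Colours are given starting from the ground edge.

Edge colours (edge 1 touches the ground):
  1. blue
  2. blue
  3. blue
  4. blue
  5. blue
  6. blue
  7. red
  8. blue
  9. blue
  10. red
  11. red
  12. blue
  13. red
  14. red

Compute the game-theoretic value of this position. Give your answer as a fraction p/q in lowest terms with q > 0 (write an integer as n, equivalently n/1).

1481/256

b: Left { 0 }, Right { none } → simplest 1
bb: Left { 0 1 }, Right { none } → simplest 2
bbb: Left { 0 1 2 }, Right { none } → simplest 3
bbbb: Left { 0 1 2 3 }, Right { none } → simplest 4
bbbbb: Left { 0 1 2 3 4 }, Right { none } → simplest 5
bbbbbb: Left { 0 1 2 3 4 5 }, Right { none } → simplest 6
bbbbbbr: Left { 0 1 2 3 4 5 }, Right { 6 } → simplest 11/2
bbbbbbrb: Left { 0 1 2 3 4 5 11/2 }, Right { 6 } → simplest 23/4
bbbbbbrbb: Left { 0 1 2 3 4 5 11/2 23/4 }, Right { 6 } → simplest 47/8
bbbbbbrbbr: Left { 0 1 2 3 4 5 11/2 23/4 }, Right { 47/8 6 } → simplest 93/16
bbbbbbrbbrr: Left { 0 1 2 3 4 5 11/2 23/4 }, Right { 93/16 47/8 6 } → simplest 185/32
bbbbbbrbbrrb: Left { 0 1 2 3 4 5 11/2 23/4 185/32 }, Right { 93/16 47/8 6 } → simplest 371/64
bbbbbbrbbrrbr: Left { 0 1 2 3 4 5 11/2 23/4 185/32 }, Right { 371/64 93/16 47/8 6 } → simplest 741/128
bbbbbbrbbrrbrr: Left { 0 1 2 3 4 5 11/2 23/4 185/32 }, Right { 741/128 371/64 93/16 47/8 6 } → simplest 1481/256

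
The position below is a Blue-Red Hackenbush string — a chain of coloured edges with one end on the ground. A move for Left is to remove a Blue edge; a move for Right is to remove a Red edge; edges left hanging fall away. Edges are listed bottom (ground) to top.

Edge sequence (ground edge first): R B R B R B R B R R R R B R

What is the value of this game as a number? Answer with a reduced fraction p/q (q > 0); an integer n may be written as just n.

Recurse on prefixes of the 14-edge string R B R B R B R B R R R R B R:
R: Left { none }, Right { 0 } gives simplest -1
RB: Left { -1 }, Right { 0 } gives simplest -1/2
RBR: Left { -1 }, Right { -1/2,0 } gives simplest -3/4
RBRB: Left { -1,-3/4 }, Right { -1/2,0 } gives simplest -5/8
RBRBR: Left { -1,-3/4 }, Right { -5/8,-1/2,0 } gives simplest -11/16
RBRBRB: Left { -1,-3/4,-11/16 }, Right { -5/8,-1/2,0 } gives simplest -21/32
RBRBRBR: Left { -1,-3/4,-11/16 }, Right { -21/32,-5/8,-1/2,0 } gives simplest -43/64
RBRBRBRB: Left { -1,-3/4,-11/16,-43/64 }, Right { -21/32,-5/8,-1/2,0 } gives simplest -85/128
RBRBRBRBR: Left { -1,-3/4,-11/16,-43/64 }, Right { -85/128,-21/32,-5/8,-1/2,0 } gives simplest -171/256
RBRBRBRBRR: Left { -1,-3/4,-11/16,-43/64 }, Right { -171/256,-85/128,-21/32,-5/8,-1/2,0 } gives simplest -343/512
RBRBRBRBRRR: Left { -1,-3/4,-11/16,-43/64 }, Right { -343/512,-171/256,-85/128,-21/32,-5/8,-1/2,0 } gives simplest -687/1024
RBRBRBRBRRRR: Left { -1,-3/4,-11/16,-43/64 }, Right { -687/1024,-343/512,-171/256,-85/128,-21/32,-5/8,-1/2,0 } gives simplest -1375/2048
RBRBRBRBRRRRB: Left { -1,-3/4,-11/16,-43/64,-1375/2048 }, Right { -687/1024,-343/512,-171/256,-85/128,-21/32,-5/8,-1/2,0 } gives simplest -2749/4096
RBRBRBRBRRRRBR: Left { -1,-3/4,-11/16,-43/64,-1375/2048 }, Right { -2749/4096,-687/1024,-343/512,-171/256,-85/128,-21/32,-5/8,-1/2,0 } gives simplest -5499/8192

-5499/8192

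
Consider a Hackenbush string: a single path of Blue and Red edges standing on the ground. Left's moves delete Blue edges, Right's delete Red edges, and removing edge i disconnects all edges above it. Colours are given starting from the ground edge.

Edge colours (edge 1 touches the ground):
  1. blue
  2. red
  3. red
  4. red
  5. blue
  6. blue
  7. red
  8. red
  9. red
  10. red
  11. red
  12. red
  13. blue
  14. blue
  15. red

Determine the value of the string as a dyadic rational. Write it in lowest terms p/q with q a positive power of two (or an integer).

Recurse on prefixes of the 15-edge string blue red red red blue blue red red red red red red blue blue red:
edge 1 of 15 (blue): { 0 | (no moves) } — 1
edge 2 of 15 (red): { 0 | 1 } — 1/2
edge 3 of 15 (red): { 0 | 1/2,1 } — 1/4
edge 4 of 15 (red): { 0 | 1/4,1/2,1 } — 1/8
edge 5 of 15 (blue): { 0,1/8 | 1/4,1/2,1 } — 3/16
edge 6 of 15 (blue): { 0,1/8,3/16 | 1/4,1/2,1 } — 7/32
edge 7 of 15 (red): { 0,1/8,3/16 | 7/32,1/4,1/2,1 } — 13/64
edge 8 of 15 (red): { 0,1/8,3/16 | 13/64,7/32,1/4,1/2,1 } — 25/128
edge 9 of 15 (red): { 0,1/8,3/16 | 25/128,13/64,7/32,1/4,1/2,1 } — 49/256
edge 10 of 15 (red): { 0,1/8,3/16 | 49/256,25/128,13/64,7/32,1/4,1/2,1 } — 97/512
edge 11 of 15 (red): { 0,1/8,3/16 | 97/512,49/256,25/128,13/64,7/32,1/4,1/2,1 } — 193/1024
edge 12 of 15 (red): { 0,1/8,3/16 | 193/1024,97/512,49/256,25/128,13/64,7/32,1/4,1/2,1 } — 385/2048
edge 13 of 15 (blue): { 0,1/8,3/16,385/2048 | 193/1024,97/512,49/256,25/128,13/64,7/32,1/4,1/2,1 } — 771/4096
edge 14 of 15 (blue): { 0,1/8,3/16,385/2048,771/4096 | 193/1024,97/512,49/256,25/128,13/64,7/32,1/4,1/2,1 } — 1543/8192
edge 15 of 15 (red): { 0,1/8,3/16,385/2048,771/4096 | 1543/8192,193/1024,97/512,49/256,25/128,13/64,7/32,1/4,1/2,1 } — 3085/16384

3085/16384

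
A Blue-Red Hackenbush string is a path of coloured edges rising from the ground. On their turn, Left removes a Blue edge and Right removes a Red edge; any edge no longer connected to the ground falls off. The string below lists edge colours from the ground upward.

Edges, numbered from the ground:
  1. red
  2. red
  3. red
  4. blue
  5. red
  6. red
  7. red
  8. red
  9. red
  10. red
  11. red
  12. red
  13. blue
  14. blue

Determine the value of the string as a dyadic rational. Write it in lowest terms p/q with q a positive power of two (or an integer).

Build G(s[:k]) for k = 1..14, string s = red red red blue red red red red red red red red blue blue.
edge 1 of 14 (red): {  | 0 } = -1
edge 2 of 14 (red): {  | -1 0 } = -2
edge 3 of 14 (red): {  | -2 -1 0 } = -3
edge 4 of 14 (blue): { -3 | -2 -1 0 } = -5/2
edge 5 of 14 (red): { -3 | -5/2 -2 -1 0 } = -11/4
edge 6 of 14 (red): { -3 | -11/4 -5/2 -2 -1 0 } = -23/8
edge 7 of 14 (red): { -3 | -23/8 -11/4 -5/2 -2 -1 0 } = -47/16
edge 8 of 14 (red): { -3 | -47/16 -23/8 -11/4 -5/2 -2 -1 0 } = -95/32
edge 9 of 14 (red): { -3 | -95/32 -47/16 -23/8 -11/4 -5/2 -2 -1 0 } = -191/64
edge 10 of 14 (red): { -3 | -191/64 -95/32 -47/16 -23/8 -11/4 -5/2 -2 -1 0 } = -383/128
edge 11 of 14 (red): { -3 | -383/128 -191/64 -95/32 -47/16 -23/8 -11/4 -5/2 -2 -1 0 } = -767/256
edge 12 of 14 (red): { -3 | -767/256 -383/128 -191/64 -95/32 -47/16 -23/8 -11/4 -5/2 -2 -1 0 } = -1535/512
edge 13 of 14 (blue): { -3 -1535/512 | -767/256 -383/128 -191/64 -95/32 -47/16 -23/8 -11/4 -5/2 -2 -1 0 } = -3069/1024
edge 14 of 14 (blue): { -3 -1535/512 -3069/1024 | -767/256 -383/128 -191/64 -95/32 -47/16 -23/8 -11/4 -5/2 -2 -1 0 } = -6137/2048

-6137/2048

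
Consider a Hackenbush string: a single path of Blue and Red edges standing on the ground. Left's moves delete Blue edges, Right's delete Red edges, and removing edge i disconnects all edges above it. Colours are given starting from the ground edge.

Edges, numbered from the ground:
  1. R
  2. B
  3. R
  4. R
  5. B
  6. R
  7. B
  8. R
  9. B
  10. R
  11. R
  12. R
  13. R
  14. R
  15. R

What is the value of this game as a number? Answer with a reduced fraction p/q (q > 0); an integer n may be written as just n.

-13695/16384

edge 1 of 15 (R): { (no moves) | 0 } so -1
edge 2 of 15 (B): { -1 | 0 } so -1/2
edge 3 of 15 (R): { -1 | -1/2,0 } so -3/4
edge 4 of 15 (R): { -1 | -3/4,-1/2,0 } so -7/8
edge 5 of 15 (B): { -1,-7/8 | -3/4,-1/2,0 } so -13/16
edge 6 of 15 (R): { -1,-7/8 | -13/16,-3/4,-1/2,0 } so -27/32
edge 7 of 15 (B): { -1,-7/8,-27/32 | -13/16,-3/4,-1/2,0 } so -53/64
edge 8 of 15 (R): { -1,-7/8,-27/32 | -53/64,-13/16,-3/4,-1/2,0 } so -107/128
edge 9 of 15 (B): { -1,-7/8,-27/32,-107/128 | -53/64,-13/16,-3/4,-1/2,0 } so -213/256
edge 10 of 15 (R): { -1,-7/8,-27/32,-107/128 | -213/256,-53/64,-13/16,-3/4,-1/2,0 } so -427/512
edge 11 of 15 (R): { -1,-7/8,-27/32,-107/128 | -427/512,-213/256,-53/64,-13/16,-3/4,-1/2,0 } so -855/1024
edge 12 of 15 (R): { -1,-7/8,-27/32,-107/128 | -855/1024,-427/512,-213/256,-53/64,-13/16,-3/4,-1/2,0 } so -1711/2048
edge 13 of 15 (R): { -1,-7/8,-27/32,-107/128 | -1711/2048,-855/1024,-427/512,-213/256,-53/64,-13/16,-3/4,-1/2,0 } so -3423/4096
edge 14 of 15 (R): { -1,-7/8,-27/32,-107/128 | -3423/4096,-1711/2048,-855/1024,-427/512,-213/256,-53/64,-13/16,-3/4,-1/2,0 } so -6847/8192
edge 15 of 15 (R): { -1,-7/8,-27/32,-107/128 | -6847/8192,-3423/4096,-1711/2048,-855/1024,-427/512,-213/256,-53/64,-13/16,-3/4,-1/2,0 } so -13695/16384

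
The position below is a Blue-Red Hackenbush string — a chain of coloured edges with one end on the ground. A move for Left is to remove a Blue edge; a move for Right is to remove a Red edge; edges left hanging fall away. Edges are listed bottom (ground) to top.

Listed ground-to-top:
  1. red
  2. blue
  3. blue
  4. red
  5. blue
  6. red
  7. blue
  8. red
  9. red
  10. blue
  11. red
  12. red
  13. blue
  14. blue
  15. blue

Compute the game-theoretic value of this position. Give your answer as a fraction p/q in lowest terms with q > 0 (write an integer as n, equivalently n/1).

-5553/16384

Prefix values for red blue blue red blue red blue red red blue red red blue blue blue via {L|R} + simplicity:
r: Left {  }, Right { 0 } → simplest -1
rb: Left { -1 }, Right { 0 } → simplest -1/2
rbb: Left { -1,-1/2 }, Right { 0 } → simplest -1/4
rbbr: Left { -1,-1/2 }, Right { -1/4,0 } → simplest -3/8
rbbrb: Left { -1,-1/2,-3/8 }, Right { -1/4,0 } → simplest -5/16
rbbrbr: Left { -1,-1/2,-3/8 }, Right { -5/16,-1/4,0 } → simplest -11/32
rbbrbrb: Left { -1,-1/2,-3/8,-11/32 }, Right { -5/16,-1/4,0 } → simplest -21/64
rbbrbrbr: Left { -1,-1/2,-3/8,-11/32 }, Right { -21/64,-5/16,-1/4,0 } → simplest -43/128
rbbrbrbrr: Left { -1,-1/2,-3/8,-11/32 }, Right { -43/128,-21/64,-5/16,-1/4,0 } → simplest -87/256
rbbrbrbrrb: Left { -1,-1/2,-3/8,-11/32,-87/256 }, Right { -43/128,-21/64,-5/16,-1/4,0 } → simplest -173/512
rbbrbrbrrbr: Left { -1,-1/2,-3/8,-11/32,-87/256 }, Right { -173/512,-43/128,-21/64,-5/16,-1/4,0 } → simplest -347/1024
rbbrbrbrrbrr: Left { -1,-1/2,-3/8,-11/32,-87/256 }, Right { -347/1024,-173/512,-43/128,-21/64,-5/16,-1/4,0 } → simplest -695/2048
rbbrbrbrrbrrb: Left { -1,-1/2,-3/8,-11/32,-87/256,-695/2048 }, Right { -347/1024,-173/512,-43/128,-21/64,-5/16,-1/4,0 } → simplest -1389/4096
rbbrbrbrrbrrbb: Left { -1,-1/2,-3/8,-11/32,-87/256,-695/2048,-1389/4096 }, Right { -347/1024,-173/512,-43/128,-21/64,-5/16,-1/4,0 } → simplest -2777/8192
rbbrbrbrrbrrbbb: Left { -1,-1/2,-3/8,-11/32,-87/256,-695/2048,-1389/4096,-2777/8192 }, Right { -347/1024,-173/512,-43/128,-21/64,-5/16,-1/4,0 } → simplest -5553/16384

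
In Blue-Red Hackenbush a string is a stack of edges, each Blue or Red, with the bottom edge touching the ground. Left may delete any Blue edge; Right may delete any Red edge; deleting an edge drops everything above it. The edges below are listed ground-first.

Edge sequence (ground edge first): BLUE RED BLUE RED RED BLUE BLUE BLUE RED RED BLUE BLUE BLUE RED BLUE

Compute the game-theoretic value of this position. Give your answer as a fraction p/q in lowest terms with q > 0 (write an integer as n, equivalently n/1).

10043/16384

B: Left { 0 }, Right { ∅ } ⇒ simplest 1
BR: Left { 0 }, Right { 1 } ⇒ simplest 1/2
BRB: Left { 0 1/2 }, Right { 1 } ⇒ simplest 3/4
BRBR: Left { 0 1/2 }, Right { 3/4 1 } ⇒ simplest 5/8
BRBRR: Left { 0 1/2 }, Right { 5/8 3/4 1 } ⇒ simplest 9/16
BRBRRB: Left { 0 1/2 9/16 }, Right { 5/8 3/4 1 } ⇒ simplest 19/32
BRBRRBB: Left { 0 1/2 9/16 19/32 }, Right { 5/8 3/4 1 } ⇒ simplest 39/64
BRBRRBBB: Left { 0 1/2 9/16 19/32 39/64 }, Right { 5/8 3/4 1 } ⇒ simplest 79/128
BRBRRBBBR: Left { 0 1/2 9/16 19/32 39/64 }, Right { 79/128 5/8 3/4 1 } ⇒ simplest 157/256
BRBRRBBBRR: Left { 0 1/2 9/16 19/32 39/64 }, Right { 157/256 79/128 5/8 3/4 1 } ⇒ simplest 313/512
BRBRRBBBRRB: Left { 0 1/2 9/16 19/32 39/64 313/512 }, Right { 157/256 79/128 5/8 3/4 1 } ⇒ simplest 627/1024
BRBRRBBBRRBB: Left { 0 1/2 9/16 19/32 39/64 313/512 627/1024 }, Right { 157/256 79/128 5/8 3/4 1 } ⇒ simplest 1255/2048
BRBRRBBBRRBBB: Left { 0 1/2 9/16 19/32 39/64 313/512 627/1024 1255/2048 }, Right { 157/256 79/128 5/8 3/4 1 } ⇒ simplest 2511/4096
BRBRRBBBRRBBBR: Left { 0 1/2 9/16 19/32 39/64 313/512 627/1024 1255/2048 }, Right { 2511/4096 157/256 79/128 5/8 3/4 1 } ⇒ simplest 5021/8192
BRBRRBBBRRBBBRB: Left { 0 1/2 9/16 19/32 39/64 313/512 627/1024 1255/2048 5021/8192 }, Right { 2511/4096 157/256 79/128 5/8 3/4 1 } ⇒ simplest 10043/16384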